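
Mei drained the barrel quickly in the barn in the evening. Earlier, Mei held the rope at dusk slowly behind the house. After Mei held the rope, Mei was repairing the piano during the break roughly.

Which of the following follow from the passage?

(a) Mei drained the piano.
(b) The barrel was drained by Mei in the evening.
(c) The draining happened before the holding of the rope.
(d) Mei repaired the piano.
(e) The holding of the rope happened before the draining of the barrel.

(b), (e)

(a) Not entailed — Mei drained the barrel, not the piano; the piano belongs to the repairing event.
(b) Entailed — every conjunct here is already in the original draining event.
(c) Not entailed — the narrative places the holding before the draining, not after.
(d) Not entailed — 'was repairing' is progressive on an accomplishment; it does not entail the completed 'repaired'.
(e) Entailed — the narrative places the holding before the draining.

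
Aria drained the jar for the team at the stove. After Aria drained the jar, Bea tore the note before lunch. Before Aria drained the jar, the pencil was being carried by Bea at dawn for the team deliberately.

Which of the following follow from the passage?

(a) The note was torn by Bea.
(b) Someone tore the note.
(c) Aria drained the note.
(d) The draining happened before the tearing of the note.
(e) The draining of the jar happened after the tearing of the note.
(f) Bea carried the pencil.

(a), (b), (d), (f)

(a) Entailed — this follows by dropping conjuncts from the tearing event's description.
(b) Entailed — this follows by dropping conjuncts from the tearing event's description.
(c) Not entailed — Aria drained the jar, not the note; the note belongs to the tearing event.
(d) Entailed — the narrative places the draining before the tearing.
(e) Not entailed — the narrative places the draining before the tearing, not after.
(f) Entailed — 'carry' is an activity; 'was carrying' entails that some carrying happened, so 'carried' holds.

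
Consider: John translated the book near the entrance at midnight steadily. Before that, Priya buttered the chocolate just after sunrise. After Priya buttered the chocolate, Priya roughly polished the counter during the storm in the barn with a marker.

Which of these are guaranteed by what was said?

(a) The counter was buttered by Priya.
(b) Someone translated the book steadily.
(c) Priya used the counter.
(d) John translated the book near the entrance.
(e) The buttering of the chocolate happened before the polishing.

(b), (d), (e)

(a) Not entailed — Priya buttered the chocolate, not the counter; the counter belongs to the polishing event.
(b) Entailed — the original entails any weakening of itself; this just drops 'at midnight', 'near the entrance' and generalizes the agent.
(c) Not entailed — the counter is the patient, not an instrument — Priya used a marker.
(d) Entailed — this follows by dropping conjuncts from the translating event's description.
(e) Entailed — the narrative places the buttering before the polishing.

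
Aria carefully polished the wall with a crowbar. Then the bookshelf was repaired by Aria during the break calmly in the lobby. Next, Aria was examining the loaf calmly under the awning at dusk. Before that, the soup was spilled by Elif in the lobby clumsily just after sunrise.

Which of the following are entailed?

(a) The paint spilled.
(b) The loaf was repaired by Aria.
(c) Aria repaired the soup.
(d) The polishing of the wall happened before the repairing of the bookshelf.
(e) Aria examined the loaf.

(d), (e)

(a) Not entailed — the soup is what spilled, not the paint.
(b) Not entailed — Aria repaired the bookshelf, not the loaf; the loaf belongs to the examining event.
(c) Not entailed — Aria repaired the bookshelf, not the soup; the soup belongs to the spilling event.
(d) Entailed — the narrative places the polishing before the repairing.
(e) Entailed — 'examine' is an activity; 'was examining' entails that some examining happened, so 'examined' holds.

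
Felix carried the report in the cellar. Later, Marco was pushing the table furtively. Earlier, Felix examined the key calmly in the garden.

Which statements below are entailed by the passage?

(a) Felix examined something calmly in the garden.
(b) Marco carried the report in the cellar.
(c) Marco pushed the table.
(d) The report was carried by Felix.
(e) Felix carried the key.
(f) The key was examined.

(a) Entailed — every conjunct here is already in the original examining event.
(b) Not entailed — the passage has Felix carrying the report, not Marco.
(c) Entailed — 'push' is an activity; 'was pushing' entails that some pushing happened, so 'pushed' holds.
(d) Entailed — the original entails any weakening of itself; this just drops 'in the cellar'.
(e) Not entailed — Felix carried the report, not the key; the key belongs to the examining event.
(f) Entailed — the original entails any weakening of itself; this just drops 'calmly', 'in the garden' and generalizes the agent.

(a), (c), (d), (f)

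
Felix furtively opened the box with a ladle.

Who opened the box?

Felix

'Felix' marks the agent of the opening event.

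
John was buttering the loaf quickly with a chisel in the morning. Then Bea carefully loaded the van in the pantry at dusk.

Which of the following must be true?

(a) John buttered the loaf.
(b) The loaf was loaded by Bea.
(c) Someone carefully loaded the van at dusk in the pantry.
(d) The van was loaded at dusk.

(a) Not entailed — 'was buttering' is progressive on an accomplishment; it does not entail the completed 'buttered'.
(b) Not entailed — Bea loaded the van, not the loaf; the loaf belongs to the buttering event.
(c) Entailed — every conjunct here is already in the original loading event.
(d) Entailed — dropping 'carefully', 'in the pantry' and generalizing the agent leaves a sub-description the original still satisfies.

(c), (d)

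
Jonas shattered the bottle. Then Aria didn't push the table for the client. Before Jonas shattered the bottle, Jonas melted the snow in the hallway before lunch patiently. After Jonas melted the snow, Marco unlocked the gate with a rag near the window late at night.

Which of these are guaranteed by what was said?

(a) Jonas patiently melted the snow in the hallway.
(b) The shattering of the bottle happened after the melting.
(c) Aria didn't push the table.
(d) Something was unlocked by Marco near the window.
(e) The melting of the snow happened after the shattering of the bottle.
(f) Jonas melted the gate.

(a) Entailed — dropping 'before lunch' leaves a sub-description the original still satisfies.
(b) Entailed — the narrative places the melting before the shattering.
(c) Not entailed — dropping 'for the client' under negation is not valid — the original leaves open that Aria pushed the table some other way.
(d) Entailed — dropping 'late at night', 'with a rag' and generalizing the patient leaves a sub-description the original still satisfies.
(e) Not entailed — the narrative places the melting before the shattering, not after.
(f) Not entailed — Jonas melted the snow, not the gate; the gate belongs to the unlocking event.

(a), (b), (d)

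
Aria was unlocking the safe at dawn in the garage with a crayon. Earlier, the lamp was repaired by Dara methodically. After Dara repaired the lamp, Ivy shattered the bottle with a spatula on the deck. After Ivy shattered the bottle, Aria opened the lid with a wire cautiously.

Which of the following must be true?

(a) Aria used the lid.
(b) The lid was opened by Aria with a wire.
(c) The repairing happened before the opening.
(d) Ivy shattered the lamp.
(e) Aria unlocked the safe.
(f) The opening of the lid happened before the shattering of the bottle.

(a) Not entailed — the lid is the patient, not an instrument — Aria used a wire.
(b) Entailed — dropping 'cautiously' leaves a sub-description the original still satisfies.
(c) Entailed — the narrative places the repairing before the opening.
(d) Not entailed — Ivy shattered the bottle, not the lamp; the lamp belongs to the repairing event.
(e) Not entailed — 'was unlocking' is progressive on an accomplishment; it does not entail the completed 'unlocked'.
(f) Not entailed — the narrative places the shattering before the opening, not after.

(b), (c)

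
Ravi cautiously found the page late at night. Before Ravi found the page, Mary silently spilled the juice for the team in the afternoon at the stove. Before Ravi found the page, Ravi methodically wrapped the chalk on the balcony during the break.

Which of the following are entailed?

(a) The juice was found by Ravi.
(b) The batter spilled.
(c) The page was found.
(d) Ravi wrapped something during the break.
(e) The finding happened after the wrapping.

(c), (d), (e)

(a) Not entailed — Ravi found the page, not the juice; the juice belongs to the spilling event.
(b) Not entailed — the juice is what spilled, not the batter.
(c) Entailed — this follows by dropping conjuncts from the finding event's description.
(d) Entailed — this follows by dropping conjuncts from the wrapping event's description.
(e) Entailed — the narrative places the wrapping before the finding.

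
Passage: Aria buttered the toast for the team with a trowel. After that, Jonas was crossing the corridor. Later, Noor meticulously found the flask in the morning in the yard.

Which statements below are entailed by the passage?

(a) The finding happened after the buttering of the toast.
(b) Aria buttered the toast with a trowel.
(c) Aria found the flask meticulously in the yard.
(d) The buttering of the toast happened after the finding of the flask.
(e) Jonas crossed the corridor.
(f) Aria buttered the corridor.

(a), (b)

(a) Entailed — the narrative places the buttering before the finding.
(b) Entailed — the original entails any weakening of itself; this just drops 'for the team'.
(c) Not entailed — the passage has Noor finding the flask, not Aria.
(d) Not entailed — the narrative places the buttering before the finding, not after.
(e) Not entailed — 'was crossing' is progressive on an accomplishment; it does not entail the completed 'crossed'.
(f) Not entailed — Aria buttered the toast, not the corridor; the corridor belongs to the crossing event.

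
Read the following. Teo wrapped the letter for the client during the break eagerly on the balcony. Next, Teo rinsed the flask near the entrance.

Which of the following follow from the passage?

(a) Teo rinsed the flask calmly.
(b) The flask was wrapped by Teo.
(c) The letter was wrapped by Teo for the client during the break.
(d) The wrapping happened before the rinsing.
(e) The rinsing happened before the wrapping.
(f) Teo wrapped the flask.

(c), (d)

(a) Not entailed — 'calmly' adds information not in the original event.
(b) Not entailed — Teo wrapped the letter, not the flask; the flask belongs to the rinsing event.
(c) Entailed — this follows by dropping conjuncts from the wrapping event's description.
(d) Entailed — the narrative places the wrapping before the rinsing.
(e) Not entailed — the narrative places the wrapping before the rinsing, not after.
(f) Not entailed — Teo wrapped the letter, not the flask; the flask belongs to the rinsing event.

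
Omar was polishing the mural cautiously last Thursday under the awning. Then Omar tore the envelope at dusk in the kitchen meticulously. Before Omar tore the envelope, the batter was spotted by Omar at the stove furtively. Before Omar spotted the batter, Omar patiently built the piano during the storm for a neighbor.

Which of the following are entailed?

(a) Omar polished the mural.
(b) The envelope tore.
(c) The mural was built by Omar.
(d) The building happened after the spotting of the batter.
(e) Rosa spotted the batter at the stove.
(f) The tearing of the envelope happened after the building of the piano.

(a) Entailed — 'polish' is an activity; 'was polishing' entails that some polishing happened, so 'polished' holds.
(b) Entailed — 'Omar tore the envelope' is causative; it entails the inchoative 'the envelope tore'.
(c) Not entailed — Omar built the piano, not the mural; the mural belongs to the polishing event.
(d) Not entailed — the narrative places the building before the spotting, not after.
(e) Not entailed — the passage has Omar spotting the batter, not Rosa.
(f) Entailed — the narrative places the building before the tearing.

(a), (b), (f)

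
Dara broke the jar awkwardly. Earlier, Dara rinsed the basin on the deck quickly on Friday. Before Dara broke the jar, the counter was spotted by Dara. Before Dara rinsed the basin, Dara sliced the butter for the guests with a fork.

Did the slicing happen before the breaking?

yes

The narrative orders the slicing before the breaking.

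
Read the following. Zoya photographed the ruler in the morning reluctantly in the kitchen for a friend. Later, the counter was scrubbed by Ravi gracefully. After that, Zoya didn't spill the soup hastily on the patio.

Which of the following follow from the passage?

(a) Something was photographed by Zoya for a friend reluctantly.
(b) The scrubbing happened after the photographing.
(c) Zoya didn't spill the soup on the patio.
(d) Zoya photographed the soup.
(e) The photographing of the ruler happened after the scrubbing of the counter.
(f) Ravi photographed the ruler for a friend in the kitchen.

(a), (b)

(a) Entailed — every conjunct here is already in the original photographing event.
(b) Entailed — the narrative places the photographing before the scrubbing.
(c) Not entailed — dropping 'hastily' under negation is not valid — the original leaves open that Zoya spilled the soup some other way.
(d) Not entailed — Zoya photographed the ruler, not the soup; the soup belongs to the spilling event.
(e) Not entailed — the narrative places the photographing before the scrubbing, not after.
(f) Not entailed — the passage has Zoya photographing the ruler, not Ravi.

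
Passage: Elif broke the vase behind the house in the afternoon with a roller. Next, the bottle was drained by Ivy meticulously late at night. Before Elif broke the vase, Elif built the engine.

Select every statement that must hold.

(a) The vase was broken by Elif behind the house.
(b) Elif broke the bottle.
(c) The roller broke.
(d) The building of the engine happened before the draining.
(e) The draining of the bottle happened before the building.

(a), (d)

(a) Entailed — this follows by dropping conjuncts from the breaking event's description.
(b) Not entailed — Elif broke the vase, not the bottle; the bottle belongs to the draining event.
(c) Not entailed — the vase is what broke, not the roller.
(d) Entailed — the narrative places the building before the draining.
(e) Not entailed — the narrative places the building before the draining, not after.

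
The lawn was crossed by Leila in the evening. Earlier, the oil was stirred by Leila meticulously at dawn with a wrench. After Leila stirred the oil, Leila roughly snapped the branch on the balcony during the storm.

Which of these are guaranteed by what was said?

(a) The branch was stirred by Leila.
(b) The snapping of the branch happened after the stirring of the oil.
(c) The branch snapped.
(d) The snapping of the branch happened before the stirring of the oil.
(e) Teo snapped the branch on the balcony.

(a) Not entailed — Leila stirred the oil, not the branch; the branch belongs to the snapping event.
(b) Entailed — the narrative places the stirring before the snapping.
(c) Entailed — 'Leila snapped the branch' is causative; it entails the inchoative 'the branch snapped'.
(d) Not entailed — the narrative places the stirring before the snapping, not after.
(e) Not entailed — the passage has Leila snapping the branch, not Teo.

(b), (c)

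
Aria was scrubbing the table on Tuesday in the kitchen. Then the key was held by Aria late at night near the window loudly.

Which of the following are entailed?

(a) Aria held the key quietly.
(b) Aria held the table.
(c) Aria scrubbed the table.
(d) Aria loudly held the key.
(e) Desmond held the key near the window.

(a) Not entailed — 'quietly' adds a manner not in (and inconsistent with) the original.
(b) Not entailed — Aria held the key, not the table; the table belongs to the scrubbing event.
(c) Entailed — 'scrub' is an activity; 'was scrubbing' entails that some scrubbing happened, so 'scrubbed' holds.
(d) Entailed — the original entails any weakening of itself; this just drops 'late at night', 'near the window'.
(e) Not entailed — the passage has Aria holding the key, not Desmond.

(c), (d)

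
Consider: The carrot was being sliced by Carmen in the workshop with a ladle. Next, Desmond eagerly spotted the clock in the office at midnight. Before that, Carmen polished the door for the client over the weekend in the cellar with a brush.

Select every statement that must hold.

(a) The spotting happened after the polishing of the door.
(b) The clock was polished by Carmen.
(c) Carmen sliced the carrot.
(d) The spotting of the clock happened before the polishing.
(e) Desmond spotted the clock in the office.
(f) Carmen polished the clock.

(a), (e)

(a) Entailed — the narrative places the polishing before the spotting.
(b) Not entailed — Carmen polished the door, not the clock; the clock belongs to the spotting event.
(c) Not entailed — 'was slicing' is progressive on an accomplishment; it does not entail the completed 'sliced'.
(d) Not entailed — the narrative places the polishing before the spotting, not after.
(e) Entailed — the original entails any weakening of itself; this just drops 'eagerly', 'at midnight'.
(f) Not entailed — Carmen polished the door, not the clock; the clock belongs to the spotting event.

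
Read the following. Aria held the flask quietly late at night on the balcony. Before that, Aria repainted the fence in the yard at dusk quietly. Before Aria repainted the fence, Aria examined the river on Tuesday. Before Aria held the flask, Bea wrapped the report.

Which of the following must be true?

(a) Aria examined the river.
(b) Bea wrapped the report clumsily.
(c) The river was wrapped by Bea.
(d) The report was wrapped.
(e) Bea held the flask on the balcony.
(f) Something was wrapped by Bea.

(a), (d), (f)

(a) Entailed — this follows by dropping conjuncts from the examining event's description.
(b) Not entailed — 'clumsily' adds information not in the original event.
(c) Not entailed — Bea wrapped the report, not the river; the river belongs to the examining event.
(d) Entailed — the original entails any weakening of itself; this just generalizes the agent.
(e) Not entailed — the passage has Aria holding the flask, not Bea.
(f) Entailed — this follows by dropping conjuncts from the wrapping event's description.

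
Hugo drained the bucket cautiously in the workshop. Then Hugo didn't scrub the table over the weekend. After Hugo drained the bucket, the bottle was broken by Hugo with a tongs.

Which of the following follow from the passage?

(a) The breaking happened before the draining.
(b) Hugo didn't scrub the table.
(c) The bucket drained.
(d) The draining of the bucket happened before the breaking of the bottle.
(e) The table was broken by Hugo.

(a) Not entailed — the narrative places the draining before the breaking, not after.
(b) Not entailed — dropping 'over the weekend' under negation is not valid — the original leaves open that Hugo scrubbed the table some other way.
(c) Entailed — 'Hugo drained the bucket' is causative; it entails the inchoative 'the bucket drained'.
(d) Entailed — the narrative places the draining before the breaking.
(e) Not entailed — Hugo broke the bottle, not the table; the table belongs to the scrubbing event.

(c), (d)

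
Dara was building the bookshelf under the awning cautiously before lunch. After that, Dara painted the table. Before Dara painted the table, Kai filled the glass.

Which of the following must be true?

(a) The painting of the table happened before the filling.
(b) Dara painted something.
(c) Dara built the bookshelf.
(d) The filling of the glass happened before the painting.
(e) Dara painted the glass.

(a) Not entailed — the narrative places the filling before the painting, not after.
(b) Entailed — this follows by dropping conjuncts from the painting event's description.
(c) Not entailed — 'was building' is progressive on an accomplishment; it does not entail the completed 'built'.
(d) Entailed — the narrative places the filling before the painting.
(e) Not entailed — Dara painted the table, not the glass; the glass belongs to the filling event.

(b), (d)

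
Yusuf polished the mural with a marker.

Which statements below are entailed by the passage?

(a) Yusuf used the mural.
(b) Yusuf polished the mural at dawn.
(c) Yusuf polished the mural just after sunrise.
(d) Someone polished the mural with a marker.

(a) Not entailed — the mural is the patient, not an instrument — Yusuf used a marker.
(b) Not entailed — 'at dawn' adds information not in the original event.
(c) Not entailed — 'just after sunrise' adds information not in the original event.
(d) Entailed — the original entails any weakening of itself; this just generalizes the agent.

(d)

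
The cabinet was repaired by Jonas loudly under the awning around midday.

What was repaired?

'the cabinet' marks the patient of the repairing event.

the cabinet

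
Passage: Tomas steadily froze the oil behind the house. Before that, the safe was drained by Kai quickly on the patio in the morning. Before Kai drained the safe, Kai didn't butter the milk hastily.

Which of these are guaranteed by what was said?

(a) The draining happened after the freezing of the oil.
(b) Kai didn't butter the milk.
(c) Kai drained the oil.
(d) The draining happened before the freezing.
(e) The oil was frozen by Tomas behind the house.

(d), (e)

(a) Not entailed — the narrative places the draining before the freezing, not after.
(b) Not entailed — dropping 'hastily' under negation is not valid — the original leaves open that Kai buttered the milk some other way.
(c) Not entailed — Kai drained the safe, not the oil; the oil belongs to the freezing event.
(d) Entailed — the narrative places the draining before the freezing.
(e) Entailed — dropping 'steadily' leaves a sub-description the original still satisfies.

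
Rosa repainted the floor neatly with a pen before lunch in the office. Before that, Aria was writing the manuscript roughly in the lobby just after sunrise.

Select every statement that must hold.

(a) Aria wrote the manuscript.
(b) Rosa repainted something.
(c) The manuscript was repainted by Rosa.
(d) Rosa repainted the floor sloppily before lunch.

(b)

(a) Not entailed — 'was writing' is progressive on an accomplishment; it does not entail the completed 'wrote'.
(b) Entailed — this follows by dropping conjuncts from the repainting event's description.
(c) Not entailed — Rosa repainted the floor, not the manuscript; the manuscript belongs to the writing event.
(d) Not entailed — 'sloppily' adds a manner not in (and inconsistent with) the original.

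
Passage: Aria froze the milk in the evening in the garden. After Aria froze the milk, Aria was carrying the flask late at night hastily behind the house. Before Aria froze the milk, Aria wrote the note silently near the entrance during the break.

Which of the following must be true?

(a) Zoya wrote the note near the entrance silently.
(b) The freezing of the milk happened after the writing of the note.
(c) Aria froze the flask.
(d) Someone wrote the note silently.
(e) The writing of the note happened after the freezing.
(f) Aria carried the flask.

(a) Not entailed — the passage has Aria writing the note, not Zoya.
(b) Entailed — the narrative places the writing before the freezing.
(c) Not entailed — Aria froze the milk, not the flask; the flask belongs to the carrying event.
(d) Entailed — every conjunct here is already in the original writing event.
(e) Not entailed — the narrative places the writing before the freezing, not after.
(f) Entailed — 'carry' is an activity; 'was carrying' entails that some carrying happened, so 'carried' holds.

(b), (d), (f)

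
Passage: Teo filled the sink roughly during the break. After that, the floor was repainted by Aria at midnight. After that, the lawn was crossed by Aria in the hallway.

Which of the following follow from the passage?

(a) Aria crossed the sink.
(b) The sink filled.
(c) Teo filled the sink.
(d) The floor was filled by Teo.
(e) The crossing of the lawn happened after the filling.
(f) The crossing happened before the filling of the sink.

(b), (c), (e)

(a) Not entailed — Aria crossed the lawn, not the sink; the sink belongs to the filling event.
(b) Entailed — 'Teo filled the sink' is causative; it entails the inchoative 'the sink filled'.
(c) Entailed — dropping 'during the break', 'roughly' leaves a sub-description the original still satisfies.
(d) Not entailed — Teo filled the sink, not the floor; the floor belongs to the repainting event.
(e) Entailed — the narrative places the filling before the crossing.
(f) Not entailed — the narrative places the filling before the crossing, not after.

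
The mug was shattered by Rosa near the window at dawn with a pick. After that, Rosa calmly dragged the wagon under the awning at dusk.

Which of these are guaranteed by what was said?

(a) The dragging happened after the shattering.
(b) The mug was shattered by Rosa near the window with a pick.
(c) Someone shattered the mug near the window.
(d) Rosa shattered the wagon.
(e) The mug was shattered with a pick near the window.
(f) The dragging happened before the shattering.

(a) Entailed — the narrative places the shattering before the dragging.
(b) Entailed — every conjunct here is already in the original shattering event.
(c) Entailed — this follows by dropping conjuncts from the shattering event's description.
(d) Not entailed — Rosa shattered the mug, not the wagon; the wagon belongs to the dragging event.
(e) Entailed — the original entails any weakening of itself; this just drops 'at dawn' and generalizes the agent.
(f) Not entailed — the narrative places the shattering before the dragging, not after.

(a), (b), (c), (e)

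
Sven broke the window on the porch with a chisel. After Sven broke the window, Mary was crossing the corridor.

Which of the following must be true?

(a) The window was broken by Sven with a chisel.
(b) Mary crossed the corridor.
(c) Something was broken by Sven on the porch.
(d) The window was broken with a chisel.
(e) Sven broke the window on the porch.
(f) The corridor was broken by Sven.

(a) Entailed — every conjunct here is already in the original breaking event.
(b) Not entailed — 'was crossing' is progressive on an accomplishment; it does not entail the completed 'crossed'.
(c) Entailed — every conjunct here is already in the original breaking event.
(d) Entailed — dropping 'on the porch' and generalizing the agent leaves a sub-description the original still satisfies.
(e) Entailed — dropping 'with a chisel' leaves a sub-description the original still satisfies.
(f) Not entailed — Sven broke the window, not the corridor; the corridor belongs to the crossing event.

(a), (c), (d), (e)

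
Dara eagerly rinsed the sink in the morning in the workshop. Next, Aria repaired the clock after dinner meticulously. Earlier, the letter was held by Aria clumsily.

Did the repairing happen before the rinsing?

no

The narrative orders the rinsing before the repairing.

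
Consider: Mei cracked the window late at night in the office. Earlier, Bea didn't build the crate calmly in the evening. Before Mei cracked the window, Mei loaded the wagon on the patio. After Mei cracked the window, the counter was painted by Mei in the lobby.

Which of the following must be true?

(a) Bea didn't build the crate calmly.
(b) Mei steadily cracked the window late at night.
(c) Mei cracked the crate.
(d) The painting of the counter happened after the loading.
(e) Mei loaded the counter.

(d)

(a) Not entailed — dropping 'in the evening' under negation is not valid — the original leaves open that Bea built the crate some other way.
(b) Not entailed — 'steadily' adds information not in the original event.
(c) Not entailed — Mei cracked the window, not the crate; the crate belongs to the building event.
(d) Entailed — the narrative places the loading before the painting.
(e) Not entailed — Mei loaded the wagon, not the counter; the counter belongs to the painting event.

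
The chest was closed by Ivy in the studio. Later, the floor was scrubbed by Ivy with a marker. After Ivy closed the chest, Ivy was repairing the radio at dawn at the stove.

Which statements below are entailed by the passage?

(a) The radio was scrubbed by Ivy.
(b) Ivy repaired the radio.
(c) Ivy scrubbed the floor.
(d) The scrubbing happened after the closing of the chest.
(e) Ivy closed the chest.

(a) Not entailed — Ivy scrubbed the floor, not the radio; the radio belongs to the repairing event.
(b) Not entailed — 'was repairing' is progressive on an accomplishment; it does not entail the completed 'repaired'.
(c) Entailed — the original entails any weakening of itself; this just drops 'with a marker'.
(d) Entailed — the narrative places the closing before the scrubbing.
(e) Entailed — this follows by dropping conjuncts from the closing event's description.

(c), (d), (e)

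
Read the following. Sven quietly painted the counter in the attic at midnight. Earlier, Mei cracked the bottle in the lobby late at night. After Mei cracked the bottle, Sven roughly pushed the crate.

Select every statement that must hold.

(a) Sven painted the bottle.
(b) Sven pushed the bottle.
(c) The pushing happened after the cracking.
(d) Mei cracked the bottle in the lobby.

(c), (d)

(a) Not entailed — Sven painted the counter, not the bottle; the bottle belongs to the cracking event.
(b) Not entailed — Sven pushed the crate, not the bottle; the bottle belongs to the cracking event.
(c) Entailed — the narrative places the cracking before the pushing.
(d) Entailed — the original entails any weakening of itself; this just drops 'late at night'.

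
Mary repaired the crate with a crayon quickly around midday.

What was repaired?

the crate

'the crate' marks the patient of the repairing event.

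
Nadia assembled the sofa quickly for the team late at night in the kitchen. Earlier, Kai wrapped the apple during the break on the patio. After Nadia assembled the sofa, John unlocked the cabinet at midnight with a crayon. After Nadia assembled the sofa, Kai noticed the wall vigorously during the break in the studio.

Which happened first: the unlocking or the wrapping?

the wrapping

The connectives place the wrapping before the unlocking.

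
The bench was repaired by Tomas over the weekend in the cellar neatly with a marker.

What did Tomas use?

a marker

'with a marker' marks the instrument of the repairing event.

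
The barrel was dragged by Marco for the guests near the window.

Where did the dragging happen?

'near the window' marks the location of the dragging event.

near the window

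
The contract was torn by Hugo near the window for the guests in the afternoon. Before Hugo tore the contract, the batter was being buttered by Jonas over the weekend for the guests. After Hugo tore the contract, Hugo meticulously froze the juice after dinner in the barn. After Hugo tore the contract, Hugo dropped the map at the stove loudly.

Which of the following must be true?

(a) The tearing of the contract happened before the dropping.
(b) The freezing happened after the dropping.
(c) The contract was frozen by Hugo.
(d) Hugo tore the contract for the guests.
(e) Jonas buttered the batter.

(a), (d)

(a) Entailed — the narrative places the tearing before the dropping.
(b) Not entailed — the narrative doesn't order the dropping relative to the freezing.
(c) Not entailed — Hugo froze the juice, not the contract; the contract belongs to the tearing event.
(d) Entailed — every conjunct here is already in the original tearing event.
(e) Not entailed — 'was buttering' is progressive on an accomplishment; it does not entail the completed 'buttered'.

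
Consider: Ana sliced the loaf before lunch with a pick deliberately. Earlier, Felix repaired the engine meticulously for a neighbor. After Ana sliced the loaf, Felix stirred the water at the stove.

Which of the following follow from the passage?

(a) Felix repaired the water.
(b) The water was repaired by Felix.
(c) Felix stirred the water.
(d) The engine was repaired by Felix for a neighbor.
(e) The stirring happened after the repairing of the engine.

(a) Not entailed — Felix repaired the engine, not the water; the water belongs to the stirring event.
(b) Not entailed — Felix repaired the engine, not the water; the water belongs to the stirring event.
(c) Entailed — dropping 'at the stove' leaves a sub-description the original still satisfies.
(d) Entailed — this follows by dropping conjuncts from the repairing event's description.
(e) Entailed — the narrative places the repairing before the stirring.

(c), (d), (e)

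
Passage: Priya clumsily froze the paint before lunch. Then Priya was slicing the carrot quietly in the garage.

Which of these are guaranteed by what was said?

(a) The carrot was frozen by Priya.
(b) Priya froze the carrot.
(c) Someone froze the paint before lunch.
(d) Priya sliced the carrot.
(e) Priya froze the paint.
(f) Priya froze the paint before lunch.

(a) Not entailed — Priya froze the paint, not the carrot; the carrot belongs to the slicing event.
(b) Not entailed — Priya froze the paint, not the carrot; the carrot belongs to the slicing event.
(c) Entailed — every conjunct here is already in the original freezing event.
(d) Not entailed — 'was slicing' is progressive on an accomplishment; it does not entail the completed 'sliced'.
(e) Entailed — every conjunct here is already in the original freezing event.
(f) Entailed — the original entails any weakening of itself; this just drops 'clumsily'.

(c), (e), (f)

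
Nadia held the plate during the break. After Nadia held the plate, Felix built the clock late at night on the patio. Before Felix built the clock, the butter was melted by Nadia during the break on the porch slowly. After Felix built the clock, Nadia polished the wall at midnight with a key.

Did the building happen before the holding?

The narrative orders the holding before the building.

no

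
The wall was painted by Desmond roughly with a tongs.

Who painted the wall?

'Desmond' marks the agent of the painting event.

Desmond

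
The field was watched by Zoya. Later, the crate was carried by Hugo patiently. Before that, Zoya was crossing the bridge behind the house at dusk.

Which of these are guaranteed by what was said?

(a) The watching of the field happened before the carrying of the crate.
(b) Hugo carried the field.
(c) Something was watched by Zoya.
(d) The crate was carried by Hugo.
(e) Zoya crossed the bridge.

(a) Entailed — the narrative places the watching before the carrying.
(b) Not entailed — Hugo carried the crate, not the field; the field belongs to the watching event.
(c) Entailed — this follows by dropping conjuncts from the watching event's description.
(d) Entailed — every conjunct here is already in the original carrying event.
(e) Not entailed — 'was crossing' is progressive on an accomplishment; it does not entail the completed 'crossed'.

(a), (c), (d)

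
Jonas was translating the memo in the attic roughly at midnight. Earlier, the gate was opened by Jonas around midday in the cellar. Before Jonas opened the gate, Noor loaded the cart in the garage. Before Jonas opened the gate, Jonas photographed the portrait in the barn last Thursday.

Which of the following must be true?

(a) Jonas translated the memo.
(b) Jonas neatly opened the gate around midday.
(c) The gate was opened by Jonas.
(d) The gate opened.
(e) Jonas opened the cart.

(c), (d)

(a) Not entailed — 'was translating' is progressive on an accomplishment; it does not entail the completed 'translated'.
(b) Not entailed — 'neatly' adds information not in the original event.
(c) Entailed — the original entails any weakening of itself; this just drops 'around midday', 'in the cellar'.
(d) Entailed — 'Jonas opened the gate' is causative; it entails the inchoative 'the gate opened'.
(e) Not entailed — Jonas opened the gate, not the cart; the cart belongs to the loading event.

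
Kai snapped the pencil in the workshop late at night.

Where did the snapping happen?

in the workshop

'in the workshop' marks the location of the snapping event.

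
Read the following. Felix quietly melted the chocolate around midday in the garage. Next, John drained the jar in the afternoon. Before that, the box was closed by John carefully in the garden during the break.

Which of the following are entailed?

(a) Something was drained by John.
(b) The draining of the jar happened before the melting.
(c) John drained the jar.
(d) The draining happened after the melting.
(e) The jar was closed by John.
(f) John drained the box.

(a) Entailed — this follows by dropping conjuncts from the draining event's description.
(b) Not entailed — the narrative places the melting before the draining, not after.
(c) Entailed — dropping 'in the afternoon' leaves a sub-description the original still satisfies.
(d) Entailed — the narrative places the melting before the draining.
(e) Not entailed — John closed the box, not the jar; the jar belongs to the draining event.
(f) Not entailed — John drained the jar, not the box; the box belongs to the closing event.

(a), (c), (d)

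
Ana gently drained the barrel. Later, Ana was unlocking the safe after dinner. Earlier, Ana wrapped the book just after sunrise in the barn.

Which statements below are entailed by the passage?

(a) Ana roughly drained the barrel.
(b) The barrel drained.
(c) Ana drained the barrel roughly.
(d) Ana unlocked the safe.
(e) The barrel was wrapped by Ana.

(a) Not entailed — 'roughly' adds a manner not in (and inconsistent with) the original.
(b) Entailed — 'Ana drained the barrel' is causative; it entails the inchoative 'the barrel drained'.
(c) Not entailed — 'roughly' adds a manner not in (and inconsistent with) the original.
(d) Not entailed — 'was unlocking' is progressive on an accomplishment; it does not entail the completed 'unlocked'.
(e) Not entailed — Ana wrapped the book, not the barrel; the barrel belongs to the draining event.

(b)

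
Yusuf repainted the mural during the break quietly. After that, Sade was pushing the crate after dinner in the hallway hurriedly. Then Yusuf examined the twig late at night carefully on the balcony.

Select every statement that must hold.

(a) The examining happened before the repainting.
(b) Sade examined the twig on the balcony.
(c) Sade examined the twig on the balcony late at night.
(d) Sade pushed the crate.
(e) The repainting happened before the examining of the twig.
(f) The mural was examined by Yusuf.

(a) Not entailed — the narrative places the repainting before the examining, not after.
(b) Not entailed — the passage has Yusuf examining the twig, not Sade.
(c) Not entailed — the passage has Yusuf examining the twig, not Sade.
(d) Entailed — 'push' is an activity; 'was pushing' entails that some pushing happened, so 'pushed' holds.
(e) Entailed — the narrative places the repainting before the examining.
(f) Not entailed — Yusuf examined the twig, not the mural; the mural belongs to the repainting event.

(d), (e)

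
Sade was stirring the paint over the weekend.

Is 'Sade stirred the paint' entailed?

'stir' is atelic; if Sade was stirring the paint, then Sade stirred the paint (for some time).

yes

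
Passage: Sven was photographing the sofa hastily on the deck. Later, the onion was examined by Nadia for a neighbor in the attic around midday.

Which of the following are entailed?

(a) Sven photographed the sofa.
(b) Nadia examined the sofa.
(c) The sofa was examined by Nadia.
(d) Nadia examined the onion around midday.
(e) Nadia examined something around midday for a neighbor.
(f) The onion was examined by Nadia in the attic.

(d), (e), (f)

(a) Not entailed — 'was photographing' is progressive on an accomplishment; it does not entail the completed 'photographed'.
(b) Not entailed — Nadia examined the onion, not the sofa; the sofa belongs to the photographing event.
(c) Not entailed — Nadia examined the onion, not the sofa; the sofa belongs to the photographing event.
(d) Entailed — every conjunct here is already in the original examining event.
(e) Entailed — this follows by dropping conjuncts from the examining event's description.
(f) Entailed — this follows by dropping conjuncts from the examining event's description.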